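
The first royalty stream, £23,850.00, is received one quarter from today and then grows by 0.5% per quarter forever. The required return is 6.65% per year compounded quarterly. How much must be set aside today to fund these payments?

£2,051,612.90

Periodic rate r = 0.0665/4 per quarter.
Growing perpetuity (Gordon): PV = PMT₁ / (r − g) = 23,850 / (r − 0.005) = £2,051,612.90.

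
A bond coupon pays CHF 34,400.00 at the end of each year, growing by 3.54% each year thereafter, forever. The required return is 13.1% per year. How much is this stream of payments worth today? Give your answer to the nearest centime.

CHF 359,832.64

Periodic rate r = 0.131 per year.
Growing perpetuity (Gordon): PV = PMT₁ / (r − g) = 34,400 / (r − 0.0354) = CHF 359,832.64.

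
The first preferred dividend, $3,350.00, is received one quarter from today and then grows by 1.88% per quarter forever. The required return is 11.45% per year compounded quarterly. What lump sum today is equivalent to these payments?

Periodic rate r = 0.1145/4 per quarter.
Growing perpetuity (Gordon): PV = PMT₁ / (r − g) = 3,350 / (r − 0.0188) = $340,966.92.

$340,966.92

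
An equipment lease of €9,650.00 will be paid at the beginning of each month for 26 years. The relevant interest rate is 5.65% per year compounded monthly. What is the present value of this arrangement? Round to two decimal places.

This is an annuity due: 312 payments of €9,650.00 at the beginning of each month.
Periodic rate r = 0.0565/12 per month; n is counted in months.
PV = PMT × [(1 − (1+r)^−n)/r] × (1+r) = 9,650 × [1 − (1+r)^−312] / r × (1+r) = €1,583,632.83

€1,583,632.83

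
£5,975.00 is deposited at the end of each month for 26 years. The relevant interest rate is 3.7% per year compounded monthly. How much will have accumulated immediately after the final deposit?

This is an ordinary annuity: 312 deposits of £5,975.00 at the end of each month.
Periodic rate r = 0.037/12 per month; n is counted in months.
FV = PMT × [((1+r)^n − 1)/r] = 5,975 × [(1+r)^312 − 1] / r = £3,125,838.62

£3,125,838.62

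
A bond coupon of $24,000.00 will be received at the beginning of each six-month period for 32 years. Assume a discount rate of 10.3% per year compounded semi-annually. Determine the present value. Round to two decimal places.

$470,321.53

This is an annuity due: 64 payments of $24,000.00 at the beginning of each six-month period.
Periodic rate r = 0.103/2 per half-year; n is counted in half-years.
PV = PMT × [(1 − (1+r)^−n)/r] × (1+r) = 24,000 × [1 − (1+r)^−64] / r × (1+r) = $470,321.53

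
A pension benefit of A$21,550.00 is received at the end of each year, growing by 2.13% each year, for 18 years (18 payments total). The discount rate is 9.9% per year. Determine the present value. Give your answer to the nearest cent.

A$203,247.15

Periodic rate r = 0.099 per year.
Growing ordinary annuity: PV = PMT₁ × [1 − ((1+g)/(1+r))^n] / (r − g) = 21,550 × [1 − ((1+0.0213)/(1+r))^18] / (r − 0.0213) = A$203,247.15.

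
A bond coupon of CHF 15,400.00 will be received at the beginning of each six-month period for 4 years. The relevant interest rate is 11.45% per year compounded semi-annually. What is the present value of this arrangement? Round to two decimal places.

CHF 102,215.35

This is an annuity due: 8 payments of CHF 15,400.00 at the beginning of each six-month period.
Periodic rate r = 0.1145/2 per half-year; n is counted in half-years.
PV = PMT × [(1 − (1+r)^−n)/r] × (1+r) = 15,400 × [1 − (1+r)^−8] / r × (1+r) = CHF 102,215.35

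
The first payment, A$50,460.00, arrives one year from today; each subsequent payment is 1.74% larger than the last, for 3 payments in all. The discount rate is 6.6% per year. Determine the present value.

Periodic rate r = 0.066 per year.
Growing ordinary annuity: PV = PMT₁ × [1 − ((1+g)/(1+r))^n] / (r − g) = 50,460 × [1 − ((1+0.0174)/(1+r))^3] / (r − 0.0174) = A$135,631.63.

A$135,631.63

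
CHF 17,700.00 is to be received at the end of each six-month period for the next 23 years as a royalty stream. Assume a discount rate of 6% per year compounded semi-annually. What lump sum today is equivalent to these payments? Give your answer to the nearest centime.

This is an ordinary annuity: 46 payments of CHF 17,700.00 at the end of each six-month period.
Periodic rate r = 0.06/2 per half-year; n is counted in half-years.
PV = PMT × [(1 − (1+r)^−n)/r] = 17,700 × [1 − (1+r)^−46] / r = CHF 438,525.45

CHF 438,525.45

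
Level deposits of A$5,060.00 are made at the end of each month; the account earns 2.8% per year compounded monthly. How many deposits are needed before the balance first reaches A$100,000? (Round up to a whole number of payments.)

Periodic rate r = 0.028/12 per month; n is counted in months.
Ordinary annuity FV: 100,000 = 5,060 × [((1+r)^n − 1)/r].
(1+r)^n = 1 + 100,000 × r / 5,060, so n = ln(1 + 100,000·r/5,060) / ln(1+r) = 19.34.
Round up to a whole number of payments: n = 20.

20 payments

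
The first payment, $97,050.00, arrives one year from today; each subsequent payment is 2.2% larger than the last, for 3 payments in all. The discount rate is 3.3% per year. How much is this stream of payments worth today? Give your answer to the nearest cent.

Periodic rate r = 0.033 per year.
Growing ordinary annuity: PV = PMT₁ × [1 − ((1+g)/(1+r))^n] / (r − g) = 97,050 × [1 − ((1+0.022)/(1+r))^3] / (r − 0.022) = $278,858.34.

$278,858.34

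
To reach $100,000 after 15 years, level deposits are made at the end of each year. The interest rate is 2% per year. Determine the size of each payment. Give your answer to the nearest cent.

Level ordinary annuity; solve FV = PMT × [((1+r)^n − 1)/r] for PMT.
Periodic rate r = 0.02 per year.
With n = 15: PMT = 100,000 / ([((1+r)^n − 1)/r]) = $5,782.55

$5,782.55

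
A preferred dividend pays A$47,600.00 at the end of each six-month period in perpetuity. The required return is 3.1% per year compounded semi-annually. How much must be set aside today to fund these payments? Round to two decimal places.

A$3,070,967.74

Periodic rate r = 0.031/2 per half-year.
Level perpetuity: PV = PMT / r = 47,600 / (0.031/2) = A$3,070,967.74.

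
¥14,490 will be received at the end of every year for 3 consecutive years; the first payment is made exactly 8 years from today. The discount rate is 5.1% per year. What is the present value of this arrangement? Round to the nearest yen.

¥27,805

Ordinary annuity of 3 payments, first payment at period 8.
Periodic rate r = 0.051 per year.
The ordinary-annuity PV formula values the stream one period before the first payment (period 7); discount that back 7 periods:
PV₀ = 14,490 × [1 − (1+r)^−3] / r × (1+r)^−7 = ¥27,805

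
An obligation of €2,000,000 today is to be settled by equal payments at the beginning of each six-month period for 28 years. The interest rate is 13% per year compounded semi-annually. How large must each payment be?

Level annuity due; solve PV = PMT × [(1 − (1+r)^−n)/r] × (1+r) for PMT.
Periodic rate r = 0.13/2 per half-year; n is counted in half-years.
With n = 56: PMT = 2,000,000 / ([(1 − (1+r)^−n)/r] × (1+r)) = €125,763.82

€125,763.82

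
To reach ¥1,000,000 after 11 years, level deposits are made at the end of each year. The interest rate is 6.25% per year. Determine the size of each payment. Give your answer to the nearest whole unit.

¥65,919

Level ordinary annuity; solve FV = PMT × [((1+r)^n − 1)/r] for PMT.
Periodic rate r = 0.0625 per year.
With n = 11: PMT = 1,000,000 / ([((1+r)^n − 1)/r]) = ¥65,919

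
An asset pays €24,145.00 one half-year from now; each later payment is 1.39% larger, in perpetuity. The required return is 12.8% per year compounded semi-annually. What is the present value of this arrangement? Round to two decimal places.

Periodic rate r = 0.128/2 per half-year.
Growing perpetuity (Gordon): PV = PMT₁ / (r − g) = 24,145 / (r − 0.0139) = €481,936.13.

€481,936.13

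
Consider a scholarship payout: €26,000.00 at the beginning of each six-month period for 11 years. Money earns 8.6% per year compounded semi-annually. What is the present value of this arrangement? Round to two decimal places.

€380,884.53

This is an annuity due: 22 payments of €26,000.00 at the beginning of each six-month period.
Periodic rate r = 0.086/2 per half-year; n is counted in half-years.
PV = PMT × [(1 − (1+r)^−n)/r] × (1+r) = 26,000 × [1 − (1+r)^−22] / r × (1+r) = €380,884.53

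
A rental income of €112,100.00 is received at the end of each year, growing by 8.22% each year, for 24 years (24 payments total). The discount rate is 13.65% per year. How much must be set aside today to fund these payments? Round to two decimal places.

Periodic rate r = 0.1365 per year.
Growing ordinary annuity: PV = PMT₁ × [1 − ((1+g)/(1+r))^n] / (r − g) = 112,100 × [1 − ((1+0.0822)/(1+r))^24] / (r − 0.0822) = €1,426,898.38.

€1,426,898.38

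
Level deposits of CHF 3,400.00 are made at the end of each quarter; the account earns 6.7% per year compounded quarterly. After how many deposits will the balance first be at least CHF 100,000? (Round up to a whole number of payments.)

25 payments

Periodic rate r = 0.067/4 per quarter; n is counted in quarters.
Ordinary annuity FV: 100,000 = 3,400 × [((1+r)^n − 1)/r].
(1+r)^n = 1 + 100,000 × r / 3,400, so n = ln(1 + 100,000·r/3,400) / ln(1+r) = 24.11.
Round up to a whole number of payments: n = 25.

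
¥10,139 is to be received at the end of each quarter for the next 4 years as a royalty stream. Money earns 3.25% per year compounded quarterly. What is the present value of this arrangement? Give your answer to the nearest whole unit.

This is an ordinary annuity: 16 payments of ¥10,139 at the end of each quarter.
Periodic rate r = 0.0325/4 per quarter; n is counted in quarters.
PV = PMT × [(1 − (1+r)^−n)/r] = 10,139 × [1 − (1+r)^−16] / r = ¥151,546

¥151,546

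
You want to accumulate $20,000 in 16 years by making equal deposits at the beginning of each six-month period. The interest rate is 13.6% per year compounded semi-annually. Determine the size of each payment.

Level annuity due; solve FV = PMT × [((1+r)^n − 1)/r] × (1+r) for PMT.
Periodic rate r = 0.136/2 per half-year; n is counted in half-years.
With n = 32: PMT = 20,000 / ([((1+r)^n − 1)/r] × (1+r)) = $176.65

$176.65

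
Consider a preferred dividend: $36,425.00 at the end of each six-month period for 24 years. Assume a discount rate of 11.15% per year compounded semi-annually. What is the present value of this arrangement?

$605,032.61

This is an ordinary annuity: 48 payments of $36,425.00 at the end of each six-month period.
Periodic rate r = 0.1115/2 per half-year; n is counted in half-years.
PV = PMT × [(1 − (1+r)^−n)/r] = 36,425 × [1 − (1+r)^−48] / r = $605,032.61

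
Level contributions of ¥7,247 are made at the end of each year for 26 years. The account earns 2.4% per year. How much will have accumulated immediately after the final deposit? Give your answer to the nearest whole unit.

¥257,472

This is an ordinary annuity: 26 deposits of ¥7,247 at the end of each year.
Periodic rate r = 0.024 per year.
FV = PMT × [((1+r)^n − 1)/r] = 7,247 × [(1+r)^26 − 1] / r = ¥257,472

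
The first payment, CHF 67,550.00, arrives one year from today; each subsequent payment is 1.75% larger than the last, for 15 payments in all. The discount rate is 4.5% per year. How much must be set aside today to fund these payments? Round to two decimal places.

CHF 809,852.88

Periodic rate r = 0.045 per year.
Growing ordinary annuity: PV = PMT₁ × [1 − ((1+g)/(1+r))^n] / (r − g) = 67,550 × [1 − ((1+0.0175)/(1+r))^15] / (r − 0.0175) = CHF 809,852.88.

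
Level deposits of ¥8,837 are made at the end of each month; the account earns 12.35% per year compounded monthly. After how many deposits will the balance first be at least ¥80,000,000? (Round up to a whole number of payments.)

Periodic rate r = 0.1235/12 per month; n is counted in months.
Ordinary annuity FV: 80,000,000 = 8,837 × [((1+r)^n − 1)/r].
(1+r)^n = 1 + 80,000,000 × r / 8,837, so n = ln(1 + 80,000,000·r/8,837) / ln(1+r) = 443.90.
Round up to a whole number of payments: n = 444.

444 payments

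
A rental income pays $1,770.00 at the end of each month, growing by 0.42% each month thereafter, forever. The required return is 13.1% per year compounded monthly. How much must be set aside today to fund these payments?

$263,523.57

Periodic rate r = 0.131/12 per month.
Growing perpetuity (Gordon): PV = PMT₁ / (r − g) = 1,770 / (r − 0.0042) = $263,523.57.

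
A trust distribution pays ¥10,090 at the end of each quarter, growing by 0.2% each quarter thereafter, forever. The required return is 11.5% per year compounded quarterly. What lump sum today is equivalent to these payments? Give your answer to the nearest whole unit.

¥377,196

Periodic rate r = 0.115/4 per quarter.
Growing perpetuity (Gordon): PV = PMT₁ / (r − g) = 10,090 / (r − 0.002) = ¥377,196.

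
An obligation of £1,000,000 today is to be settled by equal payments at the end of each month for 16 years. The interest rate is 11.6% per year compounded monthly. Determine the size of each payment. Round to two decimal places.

£11,476.46

Level ordinary annuity; solve PV = PMT × [(1 − (1+r)^−n)/r] for PMT.
Periodic rate r = 0.116/12 per month; n is counted in months.
With n = 192: PMT = 1,000,000 / ([(1 − (1+r)^−n)/r]) = £11,476.46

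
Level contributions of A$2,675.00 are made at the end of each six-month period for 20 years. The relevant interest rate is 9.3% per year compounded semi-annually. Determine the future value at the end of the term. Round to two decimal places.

A$296,829.40

This is an ordinary annuity: 40 deposits of A$2,675.00 at the end of each six-month period.
Periodic rate r = 0.093/2 per half-year; n is counted in half-years.
FV = PMT × [((1+r)^n − 1)/r] = 2,675 × [(1+r)^40 − 1] / r = A$296,829.40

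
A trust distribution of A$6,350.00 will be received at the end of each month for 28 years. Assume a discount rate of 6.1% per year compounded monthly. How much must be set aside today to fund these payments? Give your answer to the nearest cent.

This is an ordinary annuity: 336 payments of A$6,350.00 at the end of each month.
Periodic rate r = 0.061/12 per month; n is counted in months.
PV = PMT × [(1 − (1+r)^−n)/r] = 6,350 × [1 − (1+r)^−336] / r = A$1,021,812.43

A$1,021,812.43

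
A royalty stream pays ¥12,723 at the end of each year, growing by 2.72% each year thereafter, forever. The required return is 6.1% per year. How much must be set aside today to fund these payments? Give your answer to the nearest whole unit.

¥376,420

Periodic rate r = 0.061 per year.
Growing perpetuity (Gordon): PV = PMT₁ / (r − g) = 12,723 / (r − 0.0272) = ¥376,420.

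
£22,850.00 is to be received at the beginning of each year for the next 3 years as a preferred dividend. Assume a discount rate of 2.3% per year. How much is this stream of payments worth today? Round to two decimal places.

£67,020.35

This is an annuity due: 3 payments of £22,850.00 at the beginning of each year.
Periodic rate r = 0.023 per year.
PV = PMT × [(1 − (1+r)^−n)/r] × (1+r) = 22,850 × [1 − (1+r)^−3] / r × (1+r) = £67,020.35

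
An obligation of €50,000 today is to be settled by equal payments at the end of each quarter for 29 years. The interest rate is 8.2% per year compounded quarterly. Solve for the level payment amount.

€1,132.59

Level ordinary annuity; solve PV = PMT × [(1 − (1+r)^−n)/r] for PMT.
Periodic rate r = 0.082/4 per quarter; n is counted in quarters.
With n = 116: PMT = 50,000 / ([(1 − (1+r)^−n)/r]) = €1,132.59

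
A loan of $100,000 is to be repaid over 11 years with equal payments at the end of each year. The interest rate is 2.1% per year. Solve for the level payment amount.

$10,276.00

Level ordinary annuity; solve PV = PMT × [(1 − (1+r)^−n)/r] for PMT.
Periodic rate r = 0.021 per year.
With n = 11: PMT = 100,000 / ([(1 − (1+r)^−n)/r]) = $10,276.00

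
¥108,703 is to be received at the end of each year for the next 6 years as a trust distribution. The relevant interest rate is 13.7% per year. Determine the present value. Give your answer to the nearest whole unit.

¥426,206

This is an ordinary annuity: 6 payments of ¥108,703 at the end of each year.
Periodic rate r = 0.137 per year.
PV = PMT × [(1 − (1+r)^−n)/r] = 108,703 × [1 − (1+r)^−6] / r = ¥426,206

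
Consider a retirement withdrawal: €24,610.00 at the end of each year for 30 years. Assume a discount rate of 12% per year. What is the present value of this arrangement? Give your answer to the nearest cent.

This is an ordinary annuity: 30 payments of €24,610.00 at the end of each year.
Periodic rate r = 0.12 per year.
PV = PMT × [(1 − (1+r)^−n)/r] = 24,610 × [1 − (1+r)^−30] / r = €198,238.08

€198,238.08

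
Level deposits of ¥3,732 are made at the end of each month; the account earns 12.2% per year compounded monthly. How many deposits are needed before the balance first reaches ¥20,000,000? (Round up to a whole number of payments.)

Periodic rate r = 0.122/12 per month; n is counted in months.
Ordinary annuity FV: 20,000,000 = 3,732 × [((1+r)^n − 1)/r].
(1+r)^n = 1 + 20,000,000 × r / 3,732, so n = ln(1 + 20,000,000·r/3,732) / ln(1+r) = 397.03.
Round up to a whole number of payments: n = 398.

398 payments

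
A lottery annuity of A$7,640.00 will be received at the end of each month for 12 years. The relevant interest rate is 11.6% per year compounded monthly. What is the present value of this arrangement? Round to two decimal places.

A$592,565.03

This is an ordinary annuity: 144 payments of A$7,640.00 at the end of each month.
Periodic rate r = 0.116/12 per month; n is counted in months.
PV = PMT × [(1 − (1+r)^−n)/r] = 7,640 × [1 − (1+r)^−144] / r = A$592,565.03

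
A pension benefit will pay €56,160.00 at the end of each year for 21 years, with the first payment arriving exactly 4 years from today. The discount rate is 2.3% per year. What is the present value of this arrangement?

€865,957.88

Ordinary annuity of 21 payments, first payment at period 4.
Periodic rate r = 0.023 per year.
The ordinary-annuity PV formula values the stream one period before the first payment (period 3); discount that back 3 periods:
PV₀ = 56,160 × [1 − (1+r)^−21] / r × (1+r)^−3 = €865,957.88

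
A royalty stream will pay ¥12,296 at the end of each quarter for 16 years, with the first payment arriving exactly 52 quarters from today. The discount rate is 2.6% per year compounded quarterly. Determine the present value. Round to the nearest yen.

¥461,423

Ordinary annuity of 64 payments, first payment at period 52.
Periodic rate r = 0.026/4 per quarter; n is counted in quarters.
The ordinary-annuity PV formula values the stream one period before the first payment (period 51); discount that back 51 periods:
PV₀ = 12,296 × [1 − (1+r)^−64] / r × (1+r)^−51 = ¥461,423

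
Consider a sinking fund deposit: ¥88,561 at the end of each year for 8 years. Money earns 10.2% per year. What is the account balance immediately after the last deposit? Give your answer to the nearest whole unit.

¥1,020,160

This is an ordinary annuity: 8 deposits of ¥88,561 at the end of each year.
Periodic rate r = 0.102 per year.
FV = PMT × [((1+r)^n − 1)/r] = 88,561 × [(1+r)^8 − 1] / r = ¥1,020,160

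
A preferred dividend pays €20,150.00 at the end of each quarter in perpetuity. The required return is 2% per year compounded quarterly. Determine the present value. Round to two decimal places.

€4,030,000.00

Periodic rate r = 0.02/4 per quarter.
Level perpetuity: PV = PMT / r = 20,150 / (0.02/4) = €4,030,000.00.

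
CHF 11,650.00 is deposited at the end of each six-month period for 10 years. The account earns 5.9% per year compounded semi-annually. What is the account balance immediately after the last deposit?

CHF 311,452.60

This is an ordinary annuity: 20 deposits of CHF 11,650.00 at the end of each six-month period.
Periodic rate r = 0.059/2 per half-year; n is counted in half-years.
FV = PMT × [((1+r)^n − 1)/r] = 11,650 × [(1+r)^20 − 1] / r = CHF 311,452.60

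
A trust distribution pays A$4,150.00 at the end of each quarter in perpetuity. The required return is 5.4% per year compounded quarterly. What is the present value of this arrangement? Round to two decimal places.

Periodic rate r = 0.054/4 per quarter.
Level perpetuity: PV = PMT / r = 4,150 / (0.054/4) = A$307,407.41.

A$307,407.41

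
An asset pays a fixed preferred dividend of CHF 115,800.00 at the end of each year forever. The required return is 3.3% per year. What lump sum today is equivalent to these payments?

Periodic rate r = 0.033 per year.
Level perpetuity: PV = PMT / r = 115,800 / (0.033) = CHF 3,509,090.91.

CHF 3,509,090.91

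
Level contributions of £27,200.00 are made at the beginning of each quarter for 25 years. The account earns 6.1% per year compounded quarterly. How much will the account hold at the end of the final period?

£6,414,874.66

This is an annuity due: 100 deposits of £27,200.00 at the beginning of each quarter.
Periodic rate r = 0.061/4 per quarter; n is counted in quarters.
FV = PMT × [((1+r)^n − 1)/r] × (1+r) = 27,200 × [(1+r)^100 − 1] / r × (1+r) = £6,414,874.66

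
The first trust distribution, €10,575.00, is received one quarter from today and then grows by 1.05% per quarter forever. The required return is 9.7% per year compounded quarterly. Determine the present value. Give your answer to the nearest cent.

€769,090.91

Periodic rate r = 0.097/4 per quarter.
Growing perpetuity (Gordon): PV = PMT₁ / (r − g) = 10,575 / (r − 0.0105) = €769,090.91.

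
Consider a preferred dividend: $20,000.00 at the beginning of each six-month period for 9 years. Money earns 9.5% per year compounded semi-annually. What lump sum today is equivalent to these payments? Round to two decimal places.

This is an annuity due: 18 payments of $20,000.00 at the beginning of each six-month period.
Periodic rate r = 0.095/2 per half-year; n is counted in half-years.
PV = PMT × [(1 − (1+r)^−n)/r] × (1+r) = 20,000 × [1 − (1+r)^−18] / r × (1+r) = $249,751.36

$249,751.36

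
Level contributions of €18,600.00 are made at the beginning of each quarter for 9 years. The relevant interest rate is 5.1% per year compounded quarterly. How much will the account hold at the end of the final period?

€853,811.60

This is an annuity due: 36 deposits of €18,600.00 at the beginning of each quarter.
Periodic rate r = 0.051/4 per quarter; n is counted in quarters.
FV = PMT × [((1+r)^n − 1)/r] × (1+r) = 18,600 × [(1+r)^36 − 1] / r × (1+r) = €853,811.60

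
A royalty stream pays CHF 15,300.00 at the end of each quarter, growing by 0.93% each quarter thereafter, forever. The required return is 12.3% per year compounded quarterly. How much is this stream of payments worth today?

CHF 713,286.71

Periodic rate r = 0.123/4 per quarter.
Growing perpetuity (Gordon): PV = PMT₁ / (r − g) = 15,300 / (r − 0.0093) = CHF 713,286.71.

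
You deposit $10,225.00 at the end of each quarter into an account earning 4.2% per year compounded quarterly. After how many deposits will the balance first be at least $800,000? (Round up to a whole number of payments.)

Periodic rate r = 0.042/4 per quarter; n is counted in quarters.
Ordinary annuity FV: 800,000 = 10,225 × [((1+r)^n − 1)/r].
(1+r)^n = 1 + 800,000 × r / 10,225, so n = ln(1 + 800,000·r/10,225) / ln(1+r) = 57.41.
Round up to a whole number of payments: n = 58.

58 payments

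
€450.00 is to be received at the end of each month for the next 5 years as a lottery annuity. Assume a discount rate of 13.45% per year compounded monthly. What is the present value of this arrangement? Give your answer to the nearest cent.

This is an ordinary annuity: 60 payments of €450.00 at the end of each month.
Periodic rate r = 0.1345/12 per month; n is counted in months.
PV = PMT × [(1 − (1+r)^−n)/r] = 450 × [1 − (1+r)^−60] / r = €19,578.76

€19,578.76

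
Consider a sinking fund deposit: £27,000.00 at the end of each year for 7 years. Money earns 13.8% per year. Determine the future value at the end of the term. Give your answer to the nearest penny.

This is an ordinary annuity: 7 deposits of £27,000.00 at the end of each year.
Periodic rate r = 0.138 per year.
FV = PMT × [((1+r)^n − 1)/r] = 27,000 × [(1+r)^7 − 1] / r = £287,941.39

£287,941.39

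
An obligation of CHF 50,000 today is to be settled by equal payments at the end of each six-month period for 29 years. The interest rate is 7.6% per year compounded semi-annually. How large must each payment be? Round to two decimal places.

CHF 2,146.80

Level ordinary annuity; solve PV = PMT × [(1 − (1+r)^−n)/r] for PMT.
Periodic rate r = 0.076/2 per half-year; n is counted in half-years.
With n = 58: PMT = 50,000 / ([(1 − (1+r)^−n)/r]) = CHF 2,146.80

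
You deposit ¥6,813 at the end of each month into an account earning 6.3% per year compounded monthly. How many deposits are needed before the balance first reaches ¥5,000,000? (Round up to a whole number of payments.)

302 payments

Periodic rate r = 0.063/12 per month; n is counted in months.
Ordinary annuity FV: 5,000,000 = 6,813 × [((1+r)^n − 1)/r].
(1+r)^n = 1 + 5,000,000 × r / 6,813, so n = ln(1 + 5,000,000·r/6,813) / ln(1+r) = 301.66.
Round up to a whole number of payments: n = 302.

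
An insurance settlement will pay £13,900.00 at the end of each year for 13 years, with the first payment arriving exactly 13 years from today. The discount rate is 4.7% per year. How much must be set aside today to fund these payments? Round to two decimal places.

Ordinary annuity of 13 payments, first payment at period 13.
Periodic rate r = 0.047 per year.
The ordinary-annuity PV formula values the stream one period before the first payment (period 12); discount that back 12 periods:
PV₀ = 13,900 × [1 − (1+r)^−13] / r × (1+r)^−12 = £76,624.04

£76,624.04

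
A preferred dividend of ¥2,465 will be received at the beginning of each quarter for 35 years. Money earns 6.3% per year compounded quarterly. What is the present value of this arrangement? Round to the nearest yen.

¥141,142

This is an annuity due: 140 payments of ¥2,465 at the beginning of each quarter.
Periodic rate r = 0.063/4 per quarter; n is counted in quarters.
PV = PMT × [(1 − (1+r)^−n)/r] × (1+r) = 2,465 × [1 − (1+r)^−140] / r × (1+r) = ¥141,142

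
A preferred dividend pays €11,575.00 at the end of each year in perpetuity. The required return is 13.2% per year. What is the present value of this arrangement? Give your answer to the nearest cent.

€87,689.39

Periodic rate r = 0.132 per year.
Level perpetuity: PV = PMT / r = 11,575 / (0.132) = €87,689.39.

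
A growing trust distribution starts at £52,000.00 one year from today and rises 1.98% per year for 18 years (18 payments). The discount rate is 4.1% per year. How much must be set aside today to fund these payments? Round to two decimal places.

Periodic rate r = 0.041 per year.
Growing ordinary annuity: PV = PMT₁ × [1 − ((1+g)/(1+r))^n] / (r − g) = 52,000 × [1 − ((1+0.0198)/(1+r))^18] / (r − 0.0198) = £759,176.98.

£759,176.98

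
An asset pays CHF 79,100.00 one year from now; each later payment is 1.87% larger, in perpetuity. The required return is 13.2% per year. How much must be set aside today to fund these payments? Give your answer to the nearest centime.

Periodic rate r = 0.132 per year.
Growing perpetuity (Gordon): PV = PMT₁ / (r − g) = 79,100 / (r − 0.0187) = CHF 698,146.51.

CHF 698,146.51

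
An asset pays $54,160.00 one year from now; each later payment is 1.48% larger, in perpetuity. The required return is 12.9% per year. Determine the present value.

$474,255.69

Periodic rate r = 0.129 per year.
Growing perpetuity (Gordon): PV = PMT₁ / (r − g) = 54,160 / (r − 0.0148) = $474,255.69.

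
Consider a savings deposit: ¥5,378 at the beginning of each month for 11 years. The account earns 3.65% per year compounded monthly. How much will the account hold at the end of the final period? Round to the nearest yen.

This is an annuity due: 132 deposits of ¥5,378 at the beginning of each month.
Periodic rate r = 0.0365/12 per month; n is counted in months.
FV = PMT × [((1+r)^n − 1)/r] × (1+r) = 5,378 × [(1+r)^132 − 1] / r × (1+r) = ¥874,602

¥874,602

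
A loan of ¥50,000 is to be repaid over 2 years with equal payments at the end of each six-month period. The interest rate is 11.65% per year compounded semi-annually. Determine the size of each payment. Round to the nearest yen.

Level ordinary annuity; solve PV = PMT × [(1 − (1+r)^−n)/r] for PMT.
Periodic rate r = 0.1165/2 per half-year; n is counted in half-years.
With n = 4: PMT = 50,000 / ([(1 − (1+r)^−n)/r]) = ¥14,372

¥14,372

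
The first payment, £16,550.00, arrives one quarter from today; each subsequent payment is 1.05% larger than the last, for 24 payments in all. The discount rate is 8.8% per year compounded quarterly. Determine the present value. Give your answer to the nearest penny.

Periodic rate r = 0.088/4 per quarter; n is counted in quarters.
Growing ordinary annuity: PV = PMT₁ × [1 − ((1+g)/(1+r))^n] / (r − g) = 16,550 × [1 − ((1+0.0105)/(1+r))^24] / (r − 0.0105) = £342,272.74.

£342,272.74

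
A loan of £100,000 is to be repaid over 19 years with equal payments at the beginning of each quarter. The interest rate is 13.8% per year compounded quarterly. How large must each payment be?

Level annuity due; solve PV = PMT × [(1 − (1+r)^−n)/r] × (1+r) for PMT.
Periodic rate r = 0.138/4 per quarter; n is counted in quarters.
With n = 76: PMT = 100,000 / ([(1 − (1+r)^−n)/r] × (1+r)) = £3,609.02

£3,609.02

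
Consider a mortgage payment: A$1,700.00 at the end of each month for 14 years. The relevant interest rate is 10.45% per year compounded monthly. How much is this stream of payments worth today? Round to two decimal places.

This is an ordinary annuity: 168 payments of A$1,700.00 at the end of each month.
Periodic rate r = 0.1045/12 per month; n is counted in months.
PV = PMT × [(1 − (1+r)^−n)/r] = 1,700 × [1 − (1+r)^−168] / r = A$149,727.86

A$149,727.86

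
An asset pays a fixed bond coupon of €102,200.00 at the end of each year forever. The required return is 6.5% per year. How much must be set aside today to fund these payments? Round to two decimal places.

€1,572,307.69

Periodic rate r = 0.065 per year.
Level perpetuity: PV = PMT / r = 102,200 / (0.065) = €1,572,307.69.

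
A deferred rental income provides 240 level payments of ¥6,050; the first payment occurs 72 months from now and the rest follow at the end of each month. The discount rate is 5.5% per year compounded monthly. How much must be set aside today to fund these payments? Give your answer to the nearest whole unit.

¥635,674

Ordinary annuity of 240 payments, first payment at period 72.
Periodic rate r = 0.055/12 per month; n is counted in months.
The ordinary-annuity PV formula values the stream one period before the first payment (period 71); discount that back 71 periods:
PV₀ = 6,050 × [1 − (1+r)^−240] / r × (1+r)^−71 = ¥635,674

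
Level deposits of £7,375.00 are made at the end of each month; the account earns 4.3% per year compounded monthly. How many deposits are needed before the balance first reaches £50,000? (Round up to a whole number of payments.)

7 payments

Periodic rate r = 0.043/12 per month; n is counted in months.
Ordinary annuity FV: 50,000 = 7,375 × [((1+r)^n − 1)/r].
(1+r)^n = 1 + 50,000 × r / 7,375, so n = ln(1 + 50,000·r/7,375) / ln(1+r) = 6.71.
Round up to a whole number of payments: n = 7.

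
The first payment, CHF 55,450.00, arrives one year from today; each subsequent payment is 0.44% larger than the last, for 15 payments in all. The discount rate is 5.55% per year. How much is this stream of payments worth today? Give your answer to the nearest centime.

CHF 569,652.16

Periodic rate r = 0.0555 per year.
Growing ordinary annuity: PV = PMT₁ × [1 − ((1+g)/(1+r))^n] / (r − g) = 55,450 × [1 − ((1+0.0044)/(1+r))^15] / (r − 0.0044) = CHF 569,652.16.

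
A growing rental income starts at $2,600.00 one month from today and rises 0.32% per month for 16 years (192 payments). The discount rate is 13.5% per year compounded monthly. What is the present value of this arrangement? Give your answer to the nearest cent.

Periodic rate r = 0.135/12 per month; n is counted in months.
Growing ordinary annuity: PV = PMT₁ × [1 − ((1+g)/(1+r))^n] / (r − g) = 2,600 × [1 − ((1+0.0032)/(1+r))^192] / (r − 0.0032) = $253,359.87.

$253,359.87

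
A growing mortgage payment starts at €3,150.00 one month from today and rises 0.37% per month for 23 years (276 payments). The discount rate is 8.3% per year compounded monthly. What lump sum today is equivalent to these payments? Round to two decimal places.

€574,350.69

Periodic rate r = 0.083/12 per month; n is counted in months.
Growing ordinary annuity: PV = PMT₁ × [1 − ((1+g)/(1+r))^n] / (r − g) = 3,150 × [1 − ((1+0.0037)/(1+r))^276] / (r − 0.0037) = €574,350.69.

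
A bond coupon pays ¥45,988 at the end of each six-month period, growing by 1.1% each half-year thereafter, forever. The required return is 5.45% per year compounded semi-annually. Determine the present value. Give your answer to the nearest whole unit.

Periodic rate r = 0.0545/2 per half-year.
Growing perpetuity (Gordon): PV = PMT₁ / (r − g) = 45,988 / (r − 0.011) = ¥2,830,031.

¥2,830,031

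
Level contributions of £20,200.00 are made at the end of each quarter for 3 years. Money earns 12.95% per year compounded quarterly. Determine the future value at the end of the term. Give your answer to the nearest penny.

£290,577.85

This is an ordinary annuity: 12 deposits of £20,200.00 at the end of each quarter.
Periodic rate r = 0.1295/4 per quarter; n is counted in quarters.
FV = PMT × [((1+r)^n − 1)/r] = 20,200 × [(1+r)^12 − 1] / r = £290,577.85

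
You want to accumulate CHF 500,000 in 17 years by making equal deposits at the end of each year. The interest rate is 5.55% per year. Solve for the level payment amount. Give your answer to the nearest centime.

Level ordinary annuity; solve FV = PMT × [((1+r)^n − 1)/r] for PMT.
Periodic rate r = 0.0555 per year.
With n = 17: PMT = 500,000 / ([((1+r)^n − 1)/r]) = CHF 18,439.79

CHF 18,439.79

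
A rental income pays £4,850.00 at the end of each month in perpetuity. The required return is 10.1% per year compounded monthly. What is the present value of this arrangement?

£576,237.62

Periodic rate r = 0.101/12 per month.
Level perpetuity: PV = PMT / r = 4,850 / (0.101/12) = £576,237.62.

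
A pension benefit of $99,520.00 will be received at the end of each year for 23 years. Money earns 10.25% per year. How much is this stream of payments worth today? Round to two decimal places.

$868,011.81

This is an ordinary annuity: 23 payments of $99,520.00 at the end of each year.
Periodic rate r = 0.1025 per year.
PV = PMT × [(1 − (1+r)^−n)/r] = 99,520 × [1 − (1+r)^−23] / r = $868,011.81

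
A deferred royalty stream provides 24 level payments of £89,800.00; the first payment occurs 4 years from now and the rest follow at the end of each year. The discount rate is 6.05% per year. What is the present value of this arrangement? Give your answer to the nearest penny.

Ordinary annuity of 24 payments, first payment at period 4.
Periodic rate r = 0.0605 per year.
The ordinary-annuity PV formula values the stream one period before the first payment (period 3); discount that back 3 periods:
PV₀ = 89,800 × [1 − (1+r)^−24] / r × (1+r)^−3 = £940,581.46

£940,581.46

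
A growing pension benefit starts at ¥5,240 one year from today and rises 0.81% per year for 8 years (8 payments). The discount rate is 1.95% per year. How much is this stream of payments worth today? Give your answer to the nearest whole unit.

Periodic rate r = 0.0195 per year.
Growing ordinary annuity: PV = PMT₁ × [1 − ((1+g)/(1+r))^n] / (r − g) = 5,240 × [1 − ((1+0.0081)/(1+r))^8] / (r − 0.0081) = ¥39,544.

¥39,544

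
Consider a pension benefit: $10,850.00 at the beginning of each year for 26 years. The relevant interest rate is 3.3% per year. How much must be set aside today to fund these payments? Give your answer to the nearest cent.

$193,619.42

This is an annuity due: 26 payments of $10,850.00 at the beginning of each year.
Periodic rate r = 0.033 per year.
PV = PMT × [(1 − (1+r)^−n)/r] × (1+r) = 10,850 × [1 − (1+r)^−26] / r × (1+r) = $193,619.42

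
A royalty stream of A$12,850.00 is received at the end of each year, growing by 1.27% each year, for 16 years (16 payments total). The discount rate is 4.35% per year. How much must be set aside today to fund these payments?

Periodic rate r = 0.0435 per year.
Growing ordinary annuity: PV = PMT₁ × [1 − ((1+g)/(1+r))^n] / (r − g) = 12,850 × [1 − ((1+0.0127)/(1+r))^16] / (r − 0.0127) = A$158,882.98.

A$158,882.98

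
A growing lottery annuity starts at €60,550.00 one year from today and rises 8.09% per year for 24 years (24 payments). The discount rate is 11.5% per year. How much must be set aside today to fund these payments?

Periodic rate r = 0.115 per year.
Growing ordinary annuity: PV = PMT₁ × [1 − ((1+g)/(1+r))^n] / (r − g) = 60,550 × [1 − ((1+0.0809)/(1+r))^24] / (r − 0.0809) = €933,071.66.

€933,071.66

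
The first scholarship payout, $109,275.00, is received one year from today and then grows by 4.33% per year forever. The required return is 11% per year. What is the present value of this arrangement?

Periodic rate r = 0.11 per year.
Growing perpetuity (Gordon): PV = PMT₁ / (r − g) = 109,275 / (r − 0.0433) = $1,638,305.85.

$1,638,305.85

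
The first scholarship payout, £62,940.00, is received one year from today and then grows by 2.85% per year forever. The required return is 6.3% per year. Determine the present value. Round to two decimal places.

Periodic rate r = 0.063 per year.
Growing perpetuity (Gordon): PV = PMT₁ / (r − g) = 62,940 / (r − 0.0285) = £1,824,347.83.

£1,824,347.83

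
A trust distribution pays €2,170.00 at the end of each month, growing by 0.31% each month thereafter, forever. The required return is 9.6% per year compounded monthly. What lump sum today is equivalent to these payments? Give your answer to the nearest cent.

€442,857.14

Periodic rate r = 0.096/12 per month.
Growing perpetuity (Gordon): PV = PMT₁ / (r − g) = 2,170 / (r − 0.0031) = €442,857.14.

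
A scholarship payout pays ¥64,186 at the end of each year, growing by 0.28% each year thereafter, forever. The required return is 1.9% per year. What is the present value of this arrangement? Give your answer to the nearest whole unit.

Periodic rate r = 0.019 per year.
Growing perpetuity (Gordon): PV = PMT₁ / (r − g) = 64,186 / (r − 0.0028) = ¥3,962,099.

¥3,962,099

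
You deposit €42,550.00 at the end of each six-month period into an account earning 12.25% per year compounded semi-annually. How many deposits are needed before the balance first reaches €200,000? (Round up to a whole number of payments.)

5 payments

Periodic rate r = 0.1225/2 per half-year; n is counted in half-years.
Ordinary annuity FV: 200,000 = 42,550 × [((1+r)^n − 1)/r].
(1+r)^n = 1 + 200,000 × r / 42,550, so n = ln(1 + 200,000·r/42,550) / ln(1+r) = 4.26.
Round up to a whole number of payments: n = 5.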